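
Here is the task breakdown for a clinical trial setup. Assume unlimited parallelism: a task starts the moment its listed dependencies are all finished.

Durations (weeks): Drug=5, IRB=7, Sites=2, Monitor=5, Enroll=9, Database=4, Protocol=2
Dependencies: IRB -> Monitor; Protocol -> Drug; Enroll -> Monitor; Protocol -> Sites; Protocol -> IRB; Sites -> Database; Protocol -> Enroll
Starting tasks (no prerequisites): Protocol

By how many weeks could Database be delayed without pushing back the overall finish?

8

Critical path: Protocol→Enroll→Monitor = 2+9+5 = 16, so the finish is 16 weeks.
Database finishes as early as 8 and must finish by 16.
Float = 16 − 8 = 8.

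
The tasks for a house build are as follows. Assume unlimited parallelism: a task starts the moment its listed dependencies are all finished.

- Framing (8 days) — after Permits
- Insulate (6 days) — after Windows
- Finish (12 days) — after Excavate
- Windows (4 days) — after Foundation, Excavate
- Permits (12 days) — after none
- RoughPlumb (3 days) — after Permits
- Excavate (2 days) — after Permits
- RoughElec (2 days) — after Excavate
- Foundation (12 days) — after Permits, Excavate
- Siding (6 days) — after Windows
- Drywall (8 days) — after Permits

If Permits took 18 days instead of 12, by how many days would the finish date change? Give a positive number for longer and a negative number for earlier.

Baseline: Permits→Excavate→Foundation→Windows→Insulate = 12+2+12+4+6 = 36 → 36 days.
Permits lies on that path, so at 18 days the path becomes 42 days.
That remains the longest chain; total 42 days.
Change in finish: 42 − 36 = +6 days.

6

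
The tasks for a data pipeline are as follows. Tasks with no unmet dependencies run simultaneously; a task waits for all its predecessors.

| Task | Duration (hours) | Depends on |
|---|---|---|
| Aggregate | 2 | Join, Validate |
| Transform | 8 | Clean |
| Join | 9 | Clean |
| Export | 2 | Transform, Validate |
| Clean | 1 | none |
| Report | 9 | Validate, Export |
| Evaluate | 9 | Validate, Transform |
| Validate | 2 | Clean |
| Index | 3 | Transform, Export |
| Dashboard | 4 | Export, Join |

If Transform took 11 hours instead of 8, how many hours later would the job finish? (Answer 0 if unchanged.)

3

Actual critical path: Clean→Transform→Export→Report = 1+8+2+9 = 20 ⇒ 20 hours.
Transform lies on that path, so at 11 hours the path becomes 23 hours.
No other chain overtakes it, so the finish is 23 hours.
Change in finish: 23 − 20 = +3 hours.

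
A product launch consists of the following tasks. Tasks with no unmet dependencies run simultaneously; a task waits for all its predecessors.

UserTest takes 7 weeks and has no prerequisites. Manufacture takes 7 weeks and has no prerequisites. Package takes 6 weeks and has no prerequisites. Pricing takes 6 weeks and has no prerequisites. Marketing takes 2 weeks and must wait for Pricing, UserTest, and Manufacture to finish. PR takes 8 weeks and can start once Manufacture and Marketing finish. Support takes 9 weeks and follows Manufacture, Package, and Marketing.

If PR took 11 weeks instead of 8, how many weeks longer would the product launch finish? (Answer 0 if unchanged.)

2

The binding path is UserTest→Marketing→Support = 7+2+9 = 18; finish at 18 weeks.
The longest path through PR is only 17 weeks, so PR has float 1.
The binding chain switches to UserTest→Marketing→PR = 7+2+11 = 20; finish 20 weeks.
Change in finish: 20 − 18 = +2 weeks.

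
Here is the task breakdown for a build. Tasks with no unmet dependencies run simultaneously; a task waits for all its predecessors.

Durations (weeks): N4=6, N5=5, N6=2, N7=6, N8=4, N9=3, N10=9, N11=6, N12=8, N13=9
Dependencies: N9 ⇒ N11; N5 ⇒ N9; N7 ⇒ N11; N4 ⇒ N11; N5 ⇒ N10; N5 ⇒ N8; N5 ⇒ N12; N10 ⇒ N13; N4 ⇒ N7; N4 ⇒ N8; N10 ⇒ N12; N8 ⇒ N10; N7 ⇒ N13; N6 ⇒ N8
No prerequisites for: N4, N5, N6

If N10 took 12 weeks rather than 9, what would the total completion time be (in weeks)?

31

The binding path is N4→N8→N10→N13 = 6+4+9+9 = 28; finish at 28 weeks.
N10 lies on that path, so at 12 weeks the path becomes 31 weeks.
No other chain overtakes it, so the finish is 31 weeks.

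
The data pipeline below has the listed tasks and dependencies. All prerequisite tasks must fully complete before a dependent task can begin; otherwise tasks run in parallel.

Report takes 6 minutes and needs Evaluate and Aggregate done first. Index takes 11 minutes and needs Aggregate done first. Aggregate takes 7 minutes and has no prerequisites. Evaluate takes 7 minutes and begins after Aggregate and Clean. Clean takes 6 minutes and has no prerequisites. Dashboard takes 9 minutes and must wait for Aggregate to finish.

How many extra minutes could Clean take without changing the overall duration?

1

Critical path: Aggregate→Evaluate→Report = 7+7+6 = 20, so the finish is 20 minutes.
The longest chain containing Clean totals 19 minutes.
So Clean can slip 7 − 6 = 1 minute.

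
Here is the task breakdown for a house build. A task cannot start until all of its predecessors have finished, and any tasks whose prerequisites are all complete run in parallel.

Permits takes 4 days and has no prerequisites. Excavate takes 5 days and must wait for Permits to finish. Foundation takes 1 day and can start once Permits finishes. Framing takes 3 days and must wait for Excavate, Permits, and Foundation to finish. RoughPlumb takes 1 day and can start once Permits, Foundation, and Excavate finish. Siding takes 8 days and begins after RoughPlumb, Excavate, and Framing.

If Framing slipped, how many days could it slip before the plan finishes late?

Critical path: Permits→Excavate→Framing→Siding = 4+5+3+8 = 20, so the finish is 20 days.
The longest chain containing Framing totals 20 days.
Slack of Framing = 9 − 9 = 0 days.

0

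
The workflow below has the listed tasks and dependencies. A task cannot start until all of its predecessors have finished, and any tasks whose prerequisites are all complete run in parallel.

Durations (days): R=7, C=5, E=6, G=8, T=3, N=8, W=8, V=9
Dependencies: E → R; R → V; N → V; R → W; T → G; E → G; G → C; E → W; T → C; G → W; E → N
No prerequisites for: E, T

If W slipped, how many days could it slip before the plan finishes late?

The longest chain is E→N→V = 6+8+9 = 23; overall finish 23 days.
The longest chain containing W totals 22 days.
So W can slip 23 − 22 = 1 day.

1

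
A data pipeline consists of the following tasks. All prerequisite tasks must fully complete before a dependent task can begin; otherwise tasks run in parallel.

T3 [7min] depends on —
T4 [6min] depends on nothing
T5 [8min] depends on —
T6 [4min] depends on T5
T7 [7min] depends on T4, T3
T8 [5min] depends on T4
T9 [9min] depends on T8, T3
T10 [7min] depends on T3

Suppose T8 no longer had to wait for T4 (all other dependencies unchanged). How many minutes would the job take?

Before: longest chain T4→T8→T9 = 6+5+9 = 20, finish 20.
Without T4→T8, T8's earliest start moves from 6 to 0.
New critical path: T3→T9 = 7+9 = 16 ⇒ 16 minutes.

16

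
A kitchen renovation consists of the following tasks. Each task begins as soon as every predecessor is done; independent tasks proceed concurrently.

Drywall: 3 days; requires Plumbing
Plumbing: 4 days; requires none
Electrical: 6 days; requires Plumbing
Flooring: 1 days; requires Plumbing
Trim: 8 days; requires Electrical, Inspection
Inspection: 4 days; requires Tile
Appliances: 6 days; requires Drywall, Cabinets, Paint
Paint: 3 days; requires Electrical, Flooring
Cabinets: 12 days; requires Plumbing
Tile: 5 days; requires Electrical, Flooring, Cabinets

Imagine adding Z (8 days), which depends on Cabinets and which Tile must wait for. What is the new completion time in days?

41

Originally the kitchen renovation takes 33 days.
With Z inserted, Tile now waits for max(Electrical, Flooring, Cabinets, Z).
New critical path: Plumbing→Cabinets→Z→Tile→Inspection→Trim = 4+12+8+5+4+8 = 41 ⇒ 41 days.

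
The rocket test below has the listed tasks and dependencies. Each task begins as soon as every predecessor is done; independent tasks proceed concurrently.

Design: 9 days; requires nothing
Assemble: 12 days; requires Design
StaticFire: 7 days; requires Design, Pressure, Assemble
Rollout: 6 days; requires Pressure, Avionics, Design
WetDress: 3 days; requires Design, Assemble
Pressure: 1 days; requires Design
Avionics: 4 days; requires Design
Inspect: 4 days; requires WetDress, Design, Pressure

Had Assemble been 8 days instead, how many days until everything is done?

Baseline: Design→Assemble→WetDress→Inspect = 9+12+3+4 = 28 → 28 days.
Since Assemble is critical, the -4 change carries straight to that chain (now 24 days).
That remains the longest chain; total 24 days.

24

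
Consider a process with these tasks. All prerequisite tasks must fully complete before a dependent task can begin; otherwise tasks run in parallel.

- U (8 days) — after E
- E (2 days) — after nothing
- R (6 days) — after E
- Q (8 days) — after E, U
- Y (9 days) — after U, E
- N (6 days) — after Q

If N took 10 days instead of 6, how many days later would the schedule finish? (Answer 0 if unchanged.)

4

As given, the longest chain is E→U→Q→N = 2+8+8+6 = 24, so the finish is 24 days.
N lies on that path, so at 10 days the path becomes 28 days.
No other chain overtakes it, so the finish is 28 days.
Change in finish: 28 − 24 = +4 days.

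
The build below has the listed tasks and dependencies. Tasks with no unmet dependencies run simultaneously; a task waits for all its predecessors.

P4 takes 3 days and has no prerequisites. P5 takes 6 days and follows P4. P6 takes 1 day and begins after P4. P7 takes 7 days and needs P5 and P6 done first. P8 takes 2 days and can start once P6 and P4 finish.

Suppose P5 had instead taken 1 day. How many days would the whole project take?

11

As given, the longest chain is P4→P5→P7 = 3+6+7 = 16, so the finish is 16 days.
Since P5 is critical, the -5 change carries straight to that chain (now 11 days).
The critical path is still P4→P5→P7; finish is now 11 days.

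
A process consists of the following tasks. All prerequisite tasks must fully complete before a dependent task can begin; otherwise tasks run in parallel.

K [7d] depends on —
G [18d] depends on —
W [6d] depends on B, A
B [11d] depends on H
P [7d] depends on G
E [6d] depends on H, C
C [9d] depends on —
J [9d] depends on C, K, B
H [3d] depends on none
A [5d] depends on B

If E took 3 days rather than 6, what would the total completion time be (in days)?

25

As given, the longest chain is G→P = 18+7 = 25, so the finish is 25 days.
The longest path through E is only 15 days, so E has float 10.
That remains the longest chain; total 25 days.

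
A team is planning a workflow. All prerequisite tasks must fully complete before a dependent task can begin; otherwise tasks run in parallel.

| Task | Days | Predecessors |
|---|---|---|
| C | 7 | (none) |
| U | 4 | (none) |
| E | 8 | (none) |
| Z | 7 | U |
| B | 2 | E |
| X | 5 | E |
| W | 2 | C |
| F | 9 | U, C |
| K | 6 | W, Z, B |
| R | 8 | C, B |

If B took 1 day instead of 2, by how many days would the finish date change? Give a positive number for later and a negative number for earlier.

-1

Baseline: E→B→R = 8+2+8 = 18 → 18 days.
Since B is critical, the -1 change carries straight to that chain (now 17 days).
Now U→Z→K = 4+7+6 = 17 is longest, so the finish becomes 17 days.
Change in finish: 17 − 18 = -1 days.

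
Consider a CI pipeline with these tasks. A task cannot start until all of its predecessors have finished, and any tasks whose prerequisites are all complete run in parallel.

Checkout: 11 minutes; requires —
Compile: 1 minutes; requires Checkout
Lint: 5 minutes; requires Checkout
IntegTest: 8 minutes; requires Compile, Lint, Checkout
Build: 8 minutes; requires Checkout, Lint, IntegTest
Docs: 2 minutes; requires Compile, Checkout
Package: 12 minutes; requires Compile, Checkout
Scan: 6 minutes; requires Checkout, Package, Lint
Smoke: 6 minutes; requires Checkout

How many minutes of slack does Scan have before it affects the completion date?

2

Critical path: Checkout→Lint→IntegTest→Build = 11+5+8+8 = 32, so the finish is 32 minutes.
The longest chain containing Scan totals 30 minutes.
Slack of Scan = 26 − 24 = 2 minutes.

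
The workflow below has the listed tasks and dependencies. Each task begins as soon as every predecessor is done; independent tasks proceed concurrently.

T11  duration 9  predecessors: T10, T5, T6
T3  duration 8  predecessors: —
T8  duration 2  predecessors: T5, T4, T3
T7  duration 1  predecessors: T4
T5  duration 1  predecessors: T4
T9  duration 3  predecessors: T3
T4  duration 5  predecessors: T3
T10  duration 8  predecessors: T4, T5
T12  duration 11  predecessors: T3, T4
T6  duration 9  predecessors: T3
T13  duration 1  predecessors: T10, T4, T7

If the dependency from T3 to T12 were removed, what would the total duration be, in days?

31

Before: longest chain T3→T4→T5→T10→T11 = 8+5+1+8+9 = 31, finish 31.
Dropping T3→T12 doesn't change T12's earliest start (13); another predecessor still binds.
New critical path: T3→T4→T5→T10→T11 = 8+5+1+8+9 = 31 ⇒ 31 days.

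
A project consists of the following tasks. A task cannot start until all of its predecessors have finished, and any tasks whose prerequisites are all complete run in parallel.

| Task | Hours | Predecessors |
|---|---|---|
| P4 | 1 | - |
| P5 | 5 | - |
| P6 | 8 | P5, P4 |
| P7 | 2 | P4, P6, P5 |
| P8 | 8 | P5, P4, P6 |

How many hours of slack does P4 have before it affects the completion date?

Critical path: P5→P6→P8 = 5+8+8 = 21, so the finish is 21 hours.
P4 finishes as early as 1 and must finish by 5.
Slack of P4 = 4 − 0 = 4 hours.

4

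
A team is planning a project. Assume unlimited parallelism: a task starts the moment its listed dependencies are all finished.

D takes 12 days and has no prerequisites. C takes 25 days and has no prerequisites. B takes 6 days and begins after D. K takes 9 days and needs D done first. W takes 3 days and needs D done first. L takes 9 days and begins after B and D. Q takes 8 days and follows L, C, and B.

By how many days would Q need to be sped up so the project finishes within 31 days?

4

Current finish: 35 days; target: 31.
Q is on every critical path, so each day cut from Q cuts the finish by one (this holds down to a finish of 28).
Need 35 − 31 = 4 days off Q → Q becomes 4 days, finish becomes 31.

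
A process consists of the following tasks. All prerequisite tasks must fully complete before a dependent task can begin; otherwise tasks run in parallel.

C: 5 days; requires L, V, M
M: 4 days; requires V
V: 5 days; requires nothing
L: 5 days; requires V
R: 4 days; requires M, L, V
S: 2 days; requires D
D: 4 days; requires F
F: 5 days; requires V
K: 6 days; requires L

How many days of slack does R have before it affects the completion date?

2

V→F→D→S = 5+5+4+2 = 16 sets the makespan at 16 days.
The longest chain containing R totals 14 days.
Slack of R = 12 − 10 = 2 days.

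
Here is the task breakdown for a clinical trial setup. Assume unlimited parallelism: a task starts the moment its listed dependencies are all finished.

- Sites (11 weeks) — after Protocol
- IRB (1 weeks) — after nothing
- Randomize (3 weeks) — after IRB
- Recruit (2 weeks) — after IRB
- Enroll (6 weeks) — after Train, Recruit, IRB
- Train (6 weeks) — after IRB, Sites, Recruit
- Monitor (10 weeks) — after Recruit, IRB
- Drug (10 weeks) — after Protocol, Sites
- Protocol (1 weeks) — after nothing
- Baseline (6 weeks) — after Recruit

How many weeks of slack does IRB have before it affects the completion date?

9

The longest chain is Protocol→Sites→Train→Enroll = 1+11+6+6 = 24; overall finish 24 weeks.
IRB finishes as early as 1 and must finish by 10.
Slack of IRB = 9 − 0 = 9 weeks.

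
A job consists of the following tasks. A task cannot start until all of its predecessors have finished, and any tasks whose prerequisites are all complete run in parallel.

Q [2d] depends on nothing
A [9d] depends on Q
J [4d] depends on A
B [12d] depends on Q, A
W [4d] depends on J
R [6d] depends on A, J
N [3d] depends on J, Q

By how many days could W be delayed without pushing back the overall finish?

4

The longest chain is Q→A→B = 2+9+12 = 23; overall finish 23 days.
W finishes as early as 19 and must finish by 23.
So W can slip 23 − 19 = 4 days.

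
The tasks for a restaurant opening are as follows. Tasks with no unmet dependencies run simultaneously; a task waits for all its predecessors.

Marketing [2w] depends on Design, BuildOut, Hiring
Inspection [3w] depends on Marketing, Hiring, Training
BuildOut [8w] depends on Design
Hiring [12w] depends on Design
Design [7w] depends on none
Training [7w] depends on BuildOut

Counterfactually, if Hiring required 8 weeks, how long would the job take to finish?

25

The binding path is Design→BuildOut→Training→Inspection = 7+8+7+3 = 25; finish at 25 weeks.
Hiring is off the critical path — its longest chain is 24 weeks, giving 1 of slack.
No other chain overtakes it, so the finish is 25 weeks.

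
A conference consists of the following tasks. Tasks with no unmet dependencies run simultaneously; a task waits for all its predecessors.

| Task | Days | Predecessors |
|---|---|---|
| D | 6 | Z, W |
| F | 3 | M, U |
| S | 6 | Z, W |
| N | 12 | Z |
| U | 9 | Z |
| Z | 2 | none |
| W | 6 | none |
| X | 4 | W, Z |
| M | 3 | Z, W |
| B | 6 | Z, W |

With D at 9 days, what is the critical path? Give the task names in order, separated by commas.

Actual critical path: Z→U→F = 2+9+3 = 14 ⇒ 14 days.
D is off the critical path — its longest chain is 12 days, giving 2 of slack.
The binding chain switches to W→D = 6+9 = 15; finish 15 days.

W, D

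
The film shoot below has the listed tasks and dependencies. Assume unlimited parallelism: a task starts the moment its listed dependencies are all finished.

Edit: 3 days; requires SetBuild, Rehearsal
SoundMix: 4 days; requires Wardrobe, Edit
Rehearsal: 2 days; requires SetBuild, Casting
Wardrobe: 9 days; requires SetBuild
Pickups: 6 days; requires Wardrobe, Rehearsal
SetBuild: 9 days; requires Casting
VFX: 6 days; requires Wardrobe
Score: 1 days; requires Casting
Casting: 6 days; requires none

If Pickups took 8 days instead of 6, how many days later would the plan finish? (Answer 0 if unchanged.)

2

Critical path before the change: Casting→SetBuild→Wardrobe→Pickups = 6+9+9+6 = 30 giving 30 days.
Since Pickups is critical, the +2 change carries straight to that chain (now 32 days).
No other chain overtakes it, so the finish is 32 days.
Change in finish: 32 − 30 = +2 days.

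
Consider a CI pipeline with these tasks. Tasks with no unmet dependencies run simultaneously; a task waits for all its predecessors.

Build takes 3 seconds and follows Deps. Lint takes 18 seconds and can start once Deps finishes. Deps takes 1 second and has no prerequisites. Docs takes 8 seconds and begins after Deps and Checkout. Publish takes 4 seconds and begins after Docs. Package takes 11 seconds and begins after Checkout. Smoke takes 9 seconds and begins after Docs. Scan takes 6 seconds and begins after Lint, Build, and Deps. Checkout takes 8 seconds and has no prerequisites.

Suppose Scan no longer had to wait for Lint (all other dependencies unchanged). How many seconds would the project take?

25

Before: longest chain Checkout→Docs→Smoke = 8+8+9 = 25, finish 25.
Without Lint→Scan, Scan's earliest start moves from 19 to 4.
New critical path: Checkout→Docs→Smoke = 8+8+9 = 25 ⇒ 25 seconds.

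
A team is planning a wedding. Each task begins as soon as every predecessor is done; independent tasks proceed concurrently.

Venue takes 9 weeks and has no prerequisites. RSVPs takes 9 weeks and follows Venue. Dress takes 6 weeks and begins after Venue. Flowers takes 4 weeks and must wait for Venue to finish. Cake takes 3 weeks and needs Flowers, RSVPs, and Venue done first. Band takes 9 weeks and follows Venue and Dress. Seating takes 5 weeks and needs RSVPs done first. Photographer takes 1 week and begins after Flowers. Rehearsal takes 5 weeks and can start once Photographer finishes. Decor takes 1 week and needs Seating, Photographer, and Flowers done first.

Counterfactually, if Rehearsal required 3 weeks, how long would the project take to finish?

24

As given, the longest chain is Venue→RSVPs→Seating→Decor = 9+9+5+1 = 24, so the finish is 24 weeks.
Rehearsal is off the critical path — its longest chain is 19 weeks, giving 5 of slack.
That remains the longest chain; total 24 weeks.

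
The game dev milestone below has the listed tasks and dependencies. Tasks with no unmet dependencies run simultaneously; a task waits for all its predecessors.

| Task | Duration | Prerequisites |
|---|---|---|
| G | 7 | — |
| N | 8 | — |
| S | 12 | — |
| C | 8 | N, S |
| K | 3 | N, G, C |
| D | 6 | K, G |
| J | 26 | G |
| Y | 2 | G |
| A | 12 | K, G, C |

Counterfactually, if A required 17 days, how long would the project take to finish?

The binding path is S→C→K→A = 12+8+3+12 = 35; finish at 35 days.
A lies on that path, so at 17 days the path becomes 40 days.
The critical path is still S→C→K→A; finish is now 40 days.

40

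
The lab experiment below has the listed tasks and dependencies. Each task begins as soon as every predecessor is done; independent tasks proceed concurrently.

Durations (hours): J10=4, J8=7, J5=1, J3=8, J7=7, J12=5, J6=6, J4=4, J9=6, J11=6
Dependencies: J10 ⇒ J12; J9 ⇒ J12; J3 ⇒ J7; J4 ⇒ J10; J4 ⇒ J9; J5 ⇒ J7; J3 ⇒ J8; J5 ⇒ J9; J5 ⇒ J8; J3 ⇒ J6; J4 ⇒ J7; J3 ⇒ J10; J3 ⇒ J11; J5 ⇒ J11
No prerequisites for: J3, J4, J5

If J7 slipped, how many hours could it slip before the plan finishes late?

The longest chain is J3→J10→J12 = 8+4+5 = 17; overall finish 17 hours.
Longest path through J7: 15 hours (earliest finish 15, latest finish 17).
Slack of J7 = 10 − 8 = 2 hours.

2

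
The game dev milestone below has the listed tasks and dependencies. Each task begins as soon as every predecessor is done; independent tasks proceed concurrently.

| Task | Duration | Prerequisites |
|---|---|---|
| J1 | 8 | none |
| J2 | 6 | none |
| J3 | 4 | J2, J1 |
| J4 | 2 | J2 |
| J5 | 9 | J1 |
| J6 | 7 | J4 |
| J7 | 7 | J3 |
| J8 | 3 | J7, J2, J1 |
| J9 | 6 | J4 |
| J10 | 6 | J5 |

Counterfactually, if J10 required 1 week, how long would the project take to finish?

Baseline: J1→J5→J10 = 8+9+6 = 23 → 23 weeks.
Since J10 is critical, the -5 change carries straight to that chain (now 18 weeks).
Now J1→J3→J7→J8 = 8+4+7+3 = 22 is longest, so the finish becomes 22 weeks.

22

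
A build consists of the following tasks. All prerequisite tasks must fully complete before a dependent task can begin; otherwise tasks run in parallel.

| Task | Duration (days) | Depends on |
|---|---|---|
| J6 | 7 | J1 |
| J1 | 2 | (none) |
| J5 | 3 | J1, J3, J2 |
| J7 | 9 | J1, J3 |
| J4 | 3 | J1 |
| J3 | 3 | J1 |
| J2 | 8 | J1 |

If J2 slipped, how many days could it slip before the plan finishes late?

1

The longest chain is J1→J3→J7 = 2+3+9 = 14; overall finish 14 days.
J2 finishes as early as 10 and must finish by 11.
So J2 can slip 11 − 10 = 1 day.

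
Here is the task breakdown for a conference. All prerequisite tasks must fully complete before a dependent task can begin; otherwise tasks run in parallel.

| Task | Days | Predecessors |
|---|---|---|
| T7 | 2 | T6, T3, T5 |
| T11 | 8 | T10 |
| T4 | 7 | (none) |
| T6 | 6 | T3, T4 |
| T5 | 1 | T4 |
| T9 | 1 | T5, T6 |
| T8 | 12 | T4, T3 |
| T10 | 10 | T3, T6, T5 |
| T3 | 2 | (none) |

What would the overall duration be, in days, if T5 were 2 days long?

Actual critical path: T4→T6→T10→T11 = 7+6+10+8 = 31 ⇒ 31 days.
The longest path through T5 is only 26 days, so T5 has float 5.
The critical path is still T4→T6→T10→T11; finish is now 31 days.

31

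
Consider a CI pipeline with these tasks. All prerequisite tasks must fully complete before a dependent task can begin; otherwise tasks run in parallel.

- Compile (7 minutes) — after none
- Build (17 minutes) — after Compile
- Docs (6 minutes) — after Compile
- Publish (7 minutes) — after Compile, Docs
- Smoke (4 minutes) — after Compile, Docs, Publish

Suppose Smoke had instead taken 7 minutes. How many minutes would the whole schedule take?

Baseline: Compile→Docs→Publish→Smoke = 7+6+7+4 = 24 → 24 minutes.
Since Smoke is critical, the +3 change carries straight to that chain (now 27 minutes).
The critical path is still Compile→Docs→Publish→Smoke; finish is now 27 minutes.

27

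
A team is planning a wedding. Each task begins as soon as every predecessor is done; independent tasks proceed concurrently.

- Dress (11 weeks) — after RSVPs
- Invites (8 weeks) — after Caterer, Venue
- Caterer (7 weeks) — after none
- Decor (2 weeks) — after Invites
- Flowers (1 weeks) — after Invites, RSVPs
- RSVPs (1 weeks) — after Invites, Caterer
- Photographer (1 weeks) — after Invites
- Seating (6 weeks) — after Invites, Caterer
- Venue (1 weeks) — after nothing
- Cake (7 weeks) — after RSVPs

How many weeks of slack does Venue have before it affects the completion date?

Caterer→Invites→RSVPs→Dress = 7+8+1+11 = 27 sets the makespan at 27 weeks.
The longest chain containing Venue totals 21 weeks.
Float = 27 − 21 = 6.

6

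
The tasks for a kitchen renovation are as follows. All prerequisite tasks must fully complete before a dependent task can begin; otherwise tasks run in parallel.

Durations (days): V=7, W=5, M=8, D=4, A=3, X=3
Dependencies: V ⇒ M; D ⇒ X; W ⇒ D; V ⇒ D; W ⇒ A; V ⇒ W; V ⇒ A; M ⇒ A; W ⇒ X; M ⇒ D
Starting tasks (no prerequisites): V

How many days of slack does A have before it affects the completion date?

Critical path: V→M→D→X = 7+8+4+3 = 22, so the finish is 22 days.
Longest path through A: 18 days (earliest finish 18, latest finish 22).
Float = 22 − 18 = 4.

4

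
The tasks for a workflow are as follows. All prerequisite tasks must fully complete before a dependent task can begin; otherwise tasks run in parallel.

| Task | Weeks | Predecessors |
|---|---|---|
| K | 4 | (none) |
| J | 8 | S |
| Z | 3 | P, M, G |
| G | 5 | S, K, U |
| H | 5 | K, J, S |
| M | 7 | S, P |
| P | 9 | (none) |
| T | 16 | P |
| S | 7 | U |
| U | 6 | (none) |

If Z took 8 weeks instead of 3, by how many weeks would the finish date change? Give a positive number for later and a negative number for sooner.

2

Baseline: U→S→J→H = 6+7+8+5 = 26 → 26 weeks.
The longest path through Z is only 23 weeks, so Z has float 3.
The binding chain switches to U→S→M→Z = 6+7+7+8 = 28; finish 28 weeks.
Change in finish: 28 − 26 = +2 weeks.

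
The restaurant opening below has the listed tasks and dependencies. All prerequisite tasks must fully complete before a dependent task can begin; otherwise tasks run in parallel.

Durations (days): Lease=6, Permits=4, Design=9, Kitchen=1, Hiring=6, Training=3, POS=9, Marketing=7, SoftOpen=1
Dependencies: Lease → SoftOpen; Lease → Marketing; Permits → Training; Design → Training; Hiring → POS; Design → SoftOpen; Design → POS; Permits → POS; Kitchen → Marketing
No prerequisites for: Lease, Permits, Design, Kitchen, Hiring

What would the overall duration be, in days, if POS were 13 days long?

The binding path is Design→POS = 9+9 = 18; finish at 18 days.
POS lies on that path, so at 13 days the path becomes 22 days.
No other chain overtakes it, so the finish is 22 days.

22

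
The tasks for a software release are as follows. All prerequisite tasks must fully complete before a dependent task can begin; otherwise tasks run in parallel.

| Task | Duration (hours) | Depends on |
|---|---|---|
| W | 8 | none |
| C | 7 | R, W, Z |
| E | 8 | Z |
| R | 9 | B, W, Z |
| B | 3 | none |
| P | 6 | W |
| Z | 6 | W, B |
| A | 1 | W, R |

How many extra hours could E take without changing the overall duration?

8

W→Z→R→C = 8+6+9+7 = 30 sets the makespan at 30 hours.
The longest chain containing E totals 22 hours.
Slack of E = 22 − 14 = 8 hours.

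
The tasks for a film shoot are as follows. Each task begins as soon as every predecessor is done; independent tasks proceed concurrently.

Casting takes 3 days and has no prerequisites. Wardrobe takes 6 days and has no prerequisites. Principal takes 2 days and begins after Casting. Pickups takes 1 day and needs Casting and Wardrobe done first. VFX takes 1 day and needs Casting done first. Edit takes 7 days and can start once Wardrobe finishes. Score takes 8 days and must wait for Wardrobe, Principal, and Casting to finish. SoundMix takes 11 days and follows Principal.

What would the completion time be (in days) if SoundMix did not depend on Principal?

Before: longest chain Casting→Principal→SoundMix = 3+2+11 = 16, finish 16.
Without Principal→SoundMix, SoundMix's earliest start moves from 5 to 0.
After: Wardrobe→Score = 6+8 = 14 → 14 days.

14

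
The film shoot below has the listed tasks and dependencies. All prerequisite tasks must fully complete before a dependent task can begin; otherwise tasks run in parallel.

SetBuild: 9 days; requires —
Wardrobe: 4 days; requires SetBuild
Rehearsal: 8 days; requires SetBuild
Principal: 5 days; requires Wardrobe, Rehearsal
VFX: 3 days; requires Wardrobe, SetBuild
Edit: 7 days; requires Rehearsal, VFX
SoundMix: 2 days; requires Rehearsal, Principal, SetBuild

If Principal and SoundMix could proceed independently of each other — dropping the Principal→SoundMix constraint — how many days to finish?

Before: longest chain SetBuild→Rehearsal→Principal→SoundMix = 9+8+5+2 = 24, finish 24.
Without Principal→SoundMix, SoundMix's earliest start moves from 22 to 17.
New critical path: SetBuild→Rehearsal→Edit = 9+8+7 = 24 ⇒ 24 days.

24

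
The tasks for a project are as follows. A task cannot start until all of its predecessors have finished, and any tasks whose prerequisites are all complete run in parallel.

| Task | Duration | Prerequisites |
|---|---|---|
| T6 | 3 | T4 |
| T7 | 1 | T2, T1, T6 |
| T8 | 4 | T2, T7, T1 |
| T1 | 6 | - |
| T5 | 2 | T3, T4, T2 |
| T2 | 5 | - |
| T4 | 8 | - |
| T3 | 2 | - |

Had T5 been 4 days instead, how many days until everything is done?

The binding path is T4→T6→T7→T8 = 8+3+1+4 = 16; finish at 16 days.
The longest path through T5 is only 10 days, so T5 has float 6.
The critical path is still T4→T6→T7→T8; finish is now 16 days.

16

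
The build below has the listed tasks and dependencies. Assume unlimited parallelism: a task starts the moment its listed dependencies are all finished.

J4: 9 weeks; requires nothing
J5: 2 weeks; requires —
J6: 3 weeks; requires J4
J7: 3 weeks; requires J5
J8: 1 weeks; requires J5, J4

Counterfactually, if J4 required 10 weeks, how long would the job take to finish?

Actual critical path: J4→J6 = 9+3 = 12 ⇒ 12 weeks.
J4 is on the critical path; changing it to 10 makes that path 13 weeks.
That remains the longest chain; total 13 weeks.

13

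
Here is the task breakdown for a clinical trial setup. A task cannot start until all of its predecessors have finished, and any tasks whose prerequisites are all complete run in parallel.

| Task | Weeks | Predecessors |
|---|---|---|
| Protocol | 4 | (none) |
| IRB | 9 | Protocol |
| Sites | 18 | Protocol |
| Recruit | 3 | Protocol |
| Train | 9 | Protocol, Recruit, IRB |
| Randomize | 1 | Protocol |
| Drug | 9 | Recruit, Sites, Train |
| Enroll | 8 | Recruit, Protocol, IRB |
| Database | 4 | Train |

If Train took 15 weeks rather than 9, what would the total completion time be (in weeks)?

37

Baseline: Protocol→IRB→Train→Drug = 4+9+9+9 = 31 → 31 weeks.
Train lies on that path, so at 15 weeks the path becomes 37 weeks.
That remains the longest chain; total 37 weeks.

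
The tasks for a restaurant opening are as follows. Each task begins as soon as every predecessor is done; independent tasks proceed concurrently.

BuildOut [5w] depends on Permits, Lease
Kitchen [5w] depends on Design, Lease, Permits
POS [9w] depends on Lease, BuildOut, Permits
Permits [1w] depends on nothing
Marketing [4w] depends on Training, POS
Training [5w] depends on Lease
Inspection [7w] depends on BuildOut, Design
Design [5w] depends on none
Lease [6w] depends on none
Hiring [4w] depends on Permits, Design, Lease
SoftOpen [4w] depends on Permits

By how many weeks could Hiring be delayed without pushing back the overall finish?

Critical path: Lease→BuildOut→POS→Marketing = 6+5+9+4 = 24, so the finish is 24 weeks.
The longest chain containing Hiring totals 10 weeks.
Slack of Hiring = 20 − 6 = 14 weeks.

14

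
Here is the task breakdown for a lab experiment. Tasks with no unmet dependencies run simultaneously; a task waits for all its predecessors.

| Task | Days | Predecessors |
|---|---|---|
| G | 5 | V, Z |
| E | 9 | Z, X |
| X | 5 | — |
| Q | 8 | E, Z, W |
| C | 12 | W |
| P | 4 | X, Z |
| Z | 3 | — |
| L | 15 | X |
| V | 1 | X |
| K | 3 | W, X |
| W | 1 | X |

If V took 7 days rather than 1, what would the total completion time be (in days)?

22

The binding path is X→E→Q = 5+9+8 = 22; finish at 22 days.
The longest path through V is only 11 days, so V has float 11.
That remains the longest chain; total 22 days.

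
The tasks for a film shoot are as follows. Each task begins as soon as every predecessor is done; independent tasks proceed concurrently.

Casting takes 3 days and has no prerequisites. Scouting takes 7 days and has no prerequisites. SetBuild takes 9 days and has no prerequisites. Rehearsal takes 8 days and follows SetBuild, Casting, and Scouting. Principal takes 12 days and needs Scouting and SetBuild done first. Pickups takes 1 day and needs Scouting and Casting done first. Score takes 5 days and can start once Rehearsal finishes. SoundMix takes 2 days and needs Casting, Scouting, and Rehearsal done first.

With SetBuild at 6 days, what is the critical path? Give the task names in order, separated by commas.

The binding path is SetBuild→Rehearsal→Score = 9+8+5 = 22; finish at 22 days.
SetBuild is on the critical path; changing it to 6 makes that path 19 days.
Now Scouting→Rehearsal→Score = 7+8+5 = 20 is longest, so the finish becomes 20 days.

Scouting, Rehearsal, Score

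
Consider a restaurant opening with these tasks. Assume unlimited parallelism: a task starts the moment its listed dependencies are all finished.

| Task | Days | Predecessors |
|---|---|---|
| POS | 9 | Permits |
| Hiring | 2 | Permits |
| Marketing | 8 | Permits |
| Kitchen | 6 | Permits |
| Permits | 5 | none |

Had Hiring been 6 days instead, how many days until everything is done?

14

Actual critical path: Permits→POS = 5+9 = 14 ⇒ 14 days.
Hiring has 7 days of float (longest path through it is 7).
That remains the longest chain; total 14 days.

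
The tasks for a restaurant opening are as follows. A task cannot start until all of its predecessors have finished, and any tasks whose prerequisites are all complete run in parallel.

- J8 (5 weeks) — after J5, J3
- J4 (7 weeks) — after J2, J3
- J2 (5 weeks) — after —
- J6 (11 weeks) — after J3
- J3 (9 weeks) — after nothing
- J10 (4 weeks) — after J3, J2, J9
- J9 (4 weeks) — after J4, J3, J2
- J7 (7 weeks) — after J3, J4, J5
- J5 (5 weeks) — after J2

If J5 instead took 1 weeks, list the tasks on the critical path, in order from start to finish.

Critical path before the change: J3→J4→J9→J10 = 9+7+4+4 = 24 giving 24 weeks.
J5 has 7 weeks of float (longest path through it is 17).
That remains the longest chain; total 24 weeks.

J3, J4, J9, J10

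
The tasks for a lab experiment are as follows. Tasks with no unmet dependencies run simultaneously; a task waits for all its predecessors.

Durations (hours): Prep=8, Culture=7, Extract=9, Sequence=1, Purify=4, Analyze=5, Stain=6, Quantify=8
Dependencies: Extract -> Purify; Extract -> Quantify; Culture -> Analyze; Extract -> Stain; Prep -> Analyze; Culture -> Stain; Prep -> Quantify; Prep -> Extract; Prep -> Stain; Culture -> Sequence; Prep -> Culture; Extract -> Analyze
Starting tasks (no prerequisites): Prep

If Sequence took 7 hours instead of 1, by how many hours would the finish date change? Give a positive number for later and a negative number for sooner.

0

As given, the longest chain is Prep→Extract→Quantify = 8+9+8 = 25, so the finish is 25 hours.
Sequence has 9 hours of float (longest path through it is 16).
That remains the longest chain; total 25 hours.
Change in finish: 25 − 25 = +0 hours.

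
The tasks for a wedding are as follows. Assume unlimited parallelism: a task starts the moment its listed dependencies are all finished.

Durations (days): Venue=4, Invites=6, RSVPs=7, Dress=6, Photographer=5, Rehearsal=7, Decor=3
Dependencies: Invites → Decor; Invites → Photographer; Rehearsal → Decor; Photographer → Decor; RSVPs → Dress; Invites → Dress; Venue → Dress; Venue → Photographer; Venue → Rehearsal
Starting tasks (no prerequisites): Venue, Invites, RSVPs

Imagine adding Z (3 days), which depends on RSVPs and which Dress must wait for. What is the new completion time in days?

Originally the job takes 14 days.
With Z inserted, Dress now waits for max(Invites, RSVPs, Venue, Z).
New critical path: RSVPs→Z→Dress = 7+3+6 = 16 ⇒ 16 days.

16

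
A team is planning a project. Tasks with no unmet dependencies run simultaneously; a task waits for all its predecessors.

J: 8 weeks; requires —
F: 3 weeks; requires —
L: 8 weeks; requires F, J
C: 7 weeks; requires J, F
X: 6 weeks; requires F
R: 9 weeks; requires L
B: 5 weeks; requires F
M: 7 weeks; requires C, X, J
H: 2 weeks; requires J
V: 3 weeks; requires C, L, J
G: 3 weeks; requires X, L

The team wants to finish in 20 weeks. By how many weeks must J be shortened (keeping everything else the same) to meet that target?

5

Current finish: 25 weeks; target: 20.
J is on every critical path, so each week cut from J cuts the finish by one (this holds down to a finish of 20).
Need 25 − 20 = 5 weeks off J → J becomes 3 weeks, finish becomes 20.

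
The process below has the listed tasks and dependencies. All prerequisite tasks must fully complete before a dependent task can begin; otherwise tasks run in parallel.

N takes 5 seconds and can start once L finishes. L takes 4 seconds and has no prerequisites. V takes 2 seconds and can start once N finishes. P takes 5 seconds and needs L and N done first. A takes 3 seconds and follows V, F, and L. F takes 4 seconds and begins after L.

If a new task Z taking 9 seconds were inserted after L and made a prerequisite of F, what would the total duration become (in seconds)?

Originally the project takes 14 seconds.
With Z inserted, F now waits for max(L, Z).
New critical path: L→Z→F→A = 4+9+4+3 = 20 ⇒ 20 seconds.

20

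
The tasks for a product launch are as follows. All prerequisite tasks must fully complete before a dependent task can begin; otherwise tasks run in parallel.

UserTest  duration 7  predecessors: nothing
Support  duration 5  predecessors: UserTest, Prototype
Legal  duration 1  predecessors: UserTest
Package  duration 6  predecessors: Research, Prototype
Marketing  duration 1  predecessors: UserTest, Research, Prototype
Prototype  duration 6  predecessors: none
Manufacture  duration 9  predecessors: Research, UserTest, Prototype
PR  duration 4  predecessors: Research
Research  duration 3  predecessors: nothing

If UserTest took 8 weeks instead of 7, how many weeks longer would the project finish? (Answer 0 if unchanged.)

The binding path is UserTest→Manufacture = 7+9 = 16; finish at 16 weeks.
UserTest is on the critical path; changing it to 8 makes that path 17 weeks.
The critical path is still UserTest→Manufacture; finish is now 17 weeks.
Change in finish: 17 − 16 = +1 weeks.

1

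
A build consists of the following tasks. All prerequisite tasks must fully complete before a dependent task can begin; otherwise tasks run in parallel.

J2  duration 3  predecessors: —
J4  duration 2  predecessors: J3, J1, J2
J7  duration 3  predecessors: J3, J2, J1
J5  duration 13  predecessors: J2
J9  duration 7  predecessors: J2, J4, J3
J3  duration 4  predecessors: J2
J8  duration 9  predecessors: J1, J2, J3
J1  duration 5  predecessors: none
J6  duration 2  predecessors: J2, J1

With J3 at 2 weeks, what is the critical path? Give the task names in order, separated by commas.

J2, J5

Critical path before the change: J2→J3→J4→J9 = 3+4+2+7 = 16 giving 16 weeks.
J3 is on the critical path; changing it to 2 makes that path 14 weeks.
New critical path: J2→J5 = 3+13 = 16 ⇒ 16 weeks.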